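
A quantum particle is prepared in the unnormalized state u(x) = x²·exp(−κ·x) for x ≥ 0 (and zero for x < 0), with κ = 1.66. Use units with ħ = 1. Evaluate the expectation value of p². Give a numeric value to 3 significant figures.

p² u = −ħ² d²u/dx²; ⟨p²⟩ = −ħ² ∫ u*·u'' dx / ∫|u|² dx.
Differentiate x²·exp(−κ·x) with the product rule; every integrand then reduces to terms xʲ·e^(−2κx) on [0, ∞), with ∫₀^∞ xʲ·e^(−2κx) dx = j!/(2κ)^(j+1).
State is unnormalized: ∫|u|² dx = 0.059501, and ∫u*·(−ħ² u'') dx = 0.054653, so ⟨p²⟩ = 0.054653 / 0.059501.
⟨p²⟩ = 0.91853.

0.919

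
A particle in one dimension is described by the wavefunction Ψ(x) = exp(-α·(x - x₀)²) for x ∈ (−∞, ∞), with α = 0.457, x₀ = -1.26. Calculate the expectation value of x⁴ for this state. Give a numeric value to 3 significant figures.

⟨x⁴⟩ = ∫ x⁴·|Ψ|² dx / ∫|Ψ|² dx (integrals over the domain).
Gaussian moments (u = x − x₀): ∫u^(2j)·e^(−2αu²) du = (2j−1)!!/(4α)^j · √(π/(2α)), odd powers integrate to 0; here √(π/(2α)) = 1.8540.
State is unnormalized: ∫|Ψ|² dx = 1.8540, and ∫Ψ*·x⁴·Ψ dx = 15.998, so ⟨x⁴⟩ = 15.998 / 1.8540.
⟨x⁴⟩ = 8.6292.

8.63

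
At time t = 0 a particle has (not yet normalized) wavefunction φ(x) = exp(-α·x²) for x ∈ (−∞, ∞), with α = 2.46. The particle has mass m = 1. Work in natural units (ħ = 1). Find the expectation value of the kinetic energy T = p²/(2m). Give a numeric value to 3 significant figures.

T = −(ħ²/2m) d²/dx², so ⟨T⟩ = −(ħ²/2m) ∫ φ*·φ'' dx / ∫|φ|² dx; with m = 1.
Gaussian moments: ∫x^(2j)·e^(−2αx²) dx = (2j−1)!!/(4α)^j · √(π/(2α)), odd powers integrate to 0; here √(π/(2α)) = 0.79908. Derivatives: d/dx e^(−αx²) = −2αx·e^(−αx²), d²/dx² e^(−αx²) = (4α²x² − 2α)·e^(−αx²).
State is unnormalized: ∫|φ|² dx = 0.79908, and ∫φ*·(−ħ²/2m · φ'') dx = 0.98287, so ⟨T⟩ = 0.98287 / 0.79908.
⟨T⟩ = 1.2300.

1.23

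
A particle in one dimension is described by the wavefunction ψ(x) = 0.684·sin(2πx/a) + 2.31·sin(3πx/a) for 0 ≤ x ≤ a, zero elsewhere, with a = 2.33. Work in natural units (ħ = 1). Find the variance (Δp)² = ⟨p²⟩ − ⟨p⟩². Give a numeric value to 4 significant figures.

15.63

Compute ⟨p⟩ and ⟨p²⟩ separately; (Δp)² = ⟨p²⟩ − ⟨p⟩².
d²/dx² sin(jπx/a) = −(jπ/a)²·sin(jπx/a); on 0 ≤ x ≤ a, ∫sin²(jπx/a) dx = a/2 and ∫sin(jπx/a)·sin(lπx/a) dx = 0 for j ≠ l, so only diagonal terms survive in ∫|ψ|² and ∫ψ·ψ″; ∫ψ·ψ′ dx = [ψ²/2] between the walls = 0.
Normalization: ∫|ψ|² dx = 6.7616.
⟨p⟩ = 0.0000 and ⟨p²⟩ = 15.629.
(Δp)² = 15.629 − (0.0000)² = 15.629.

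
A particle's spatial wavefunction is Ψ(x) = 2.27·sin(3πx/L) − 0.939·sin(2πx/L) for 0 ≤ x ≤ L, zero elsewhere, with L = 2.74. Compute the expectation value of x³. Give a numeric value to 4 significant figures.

7.390

⟨x³⟩ = ∫ x³·|Ψ|² dx / ∫|Ψ|² dx (integrals over the domain).
On 0 ≤ x ≤ L (j ≠ l): ∫sin²(jπx/L) dx = L/2, ∫sin(jπx/L)·sin(lπx/L) dx = 0; diagonal moments ∫x·sin²(jπx/L) dx = L²/4, ∫x²·sin²(jπx/L) dx = L³·(1/6 − 1/(4j²π²)); cross terms ∫x·sin(jπx/L)·sin(lπx/L) dx = 0 for j + l even and −4jlL²/(π²(j² − l²)²) for j + l odd, ∫x²·sin(jπx/L)·sin(lπx/L) dx = (−1)^(j+l)·4jlL³/(π²(j² − l²)²); higher powers the same way via product-to-sum and parts.
State is unnormalized: ∫|Ψ|² dx = 8.2674, and ∫Ψ*·x³·Ψ dx = 61.100, so ⟨x³⟩ = 61.100 / 8.2674.
⟨x³⟩ = 7.3904.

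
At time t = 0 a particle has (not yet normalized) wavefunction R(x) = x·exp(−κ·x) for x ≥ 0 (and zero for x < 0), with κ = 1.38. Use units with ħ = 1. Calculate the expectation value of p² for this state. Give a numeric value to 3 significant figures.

p² R = −ħ² d²R/dx²; ⟨p²⟩ = −ħ² ∫ R*·R'' dx / ∫|R|² dx.
Differentiate x·exp(−κ·x) with the product rule; every integrand then reduces to terms xʲ·e^(−2κx) on [0, ∞), with ∫₀^∞ xʲ·e^(−2κx) dx = j!/(2κ)^(j+1).
State is unnormalized: ∫|R|² dx = 0.095127, and ∫R*·(−ħ² R'') dx = 0.18116, so ⟨p²⟩ = 0.18116 / 0.095127.
⟨p²⟩ = 1.9044.

1.90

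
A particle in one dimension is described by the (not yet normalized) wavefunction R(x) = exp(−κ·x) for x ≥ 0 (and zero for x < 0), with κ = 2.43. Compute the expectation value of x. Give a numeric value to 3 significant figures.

⟨x⟩ = ∫ x·|R|² dx / ∫|R|² dx (integrals over the domain).
Every integrand reduces to terms xʲ·e^(−2κx) on [0, ∞); use ∫₀^∞ xʲ·e^(−2κx) dx = j!/(2κ)^(j+1).
State is unnormalized: ∫|R|² dx = 0.20576, and ∫R*·x·R dx = 0.042338, so ⟨x⟩ = 0.042338 / 0.20576.
⟨x⟩ = 0.20576.

0.206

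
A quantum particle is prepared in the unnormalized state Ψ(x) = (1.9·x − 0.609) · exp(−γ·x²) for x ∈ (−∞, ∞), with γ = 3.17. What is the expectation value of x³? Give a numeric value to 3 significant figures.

-0.0659

⟨x³⟩ = ∫ x³·|Ψ|² dx / ∫|Ψ|² dx (integrals over the domain).
Expand each integrand as polynomial × e^(−2γx²) and use ∫x^(2j)·e^(−2γx²) dx = (2j−1)!!/(4γ)^j · √(π/(2γ)), odd powers → 0; here √(π/(2γ)) = 0.70393.
State is unnormalized: ∫|Ψ|² dx = 0.46148, and ∫Ψ*·x³·Ψ dx = -0.030396, so ⟨x³⟩ = -0.030396 / 0.46148.
⟨x³⟩ = -0.065865.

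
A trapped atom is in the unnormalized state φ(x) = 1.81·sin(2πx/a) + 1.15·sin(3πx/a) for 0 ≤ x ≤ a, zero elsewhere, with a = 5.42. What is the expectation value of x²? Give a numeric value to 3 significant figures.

4.31

⟨x²⟩ = ∫ x²·|φ|² dx / ∫|φ|² dx (integrals over the domain).
On 0 ≤ x ≤ a (j ≠ l): ∫sin²(jπx/a) dx = a/2, ∫sin(jπx/a)·sin(lπx/a) dx = 0; diagonal moments ∫x·sin²(jπx/a) dx = a²/4, ∫x²·sin²(jπx/a) dx = a³·(1/6 − 1/(4j²π²)); cross terms ∫x·sin(jπx/a)·sin(lπx/a) dx = 0 for j + l even and −4jla²/(π²(j² − l²)²) for j + l odd, ∫x²·sin(jπx/a)·sin(lπx/a) dx = (−1)^(j+l)·4jla³/(π²(j² − l²)²); higher powers the same way via product-to-sum and parts.
State is unnormalized: ∫|φ|² dx = 12.462, and ∫φ*·x²·φ dx = 53.663, so ⟨x²⟩ = 53.663 / 12.462.
⟨x²⟩ = 4.3061.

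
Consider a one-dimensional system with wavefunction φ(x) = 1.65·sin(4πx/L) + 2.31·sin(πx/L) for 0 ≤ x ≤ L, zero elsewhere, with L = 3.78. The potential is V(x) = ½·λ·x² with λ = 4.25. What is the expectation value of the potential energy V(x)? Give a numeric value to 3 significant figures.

8.66

⟨V⟩ = ∫ V(x)·|φ|² dx / ∫|φ|² dx.
On 0 ≤ x ≤ L (j ≠ l): ∫sin²(jπx/L) dx = L/2, ∫sin(jπx/L)·sin(lπx/L) dx = 0; diagonal moments ∫x·sin²(jπx/L) dx = L²/4, ∫x²·sin²(jπx/L) dx = L³·(1/6 − 1/(4j²π²)); cross terms ∫x·sin(jπx/L)·sin(lπx/L) dx = 0 for j + l even and −4jlL²/(π²(j² − l²)²) for j + l odd, ∫x²·sin(jπx/L)·sin(lπx/L) dx = (−1)^(j+l)·4jlL³/(π²(j² − l²)²); higher powers the same way via product-to-sum and parts.
State is unnormalized: ∫|φ|² dx = 15.231, and ∫φ*·V(x)·φ dx = 131.84, so ⟨V⟩ = 131.84 / 15.231.
⟨V⟩ = 8.6561.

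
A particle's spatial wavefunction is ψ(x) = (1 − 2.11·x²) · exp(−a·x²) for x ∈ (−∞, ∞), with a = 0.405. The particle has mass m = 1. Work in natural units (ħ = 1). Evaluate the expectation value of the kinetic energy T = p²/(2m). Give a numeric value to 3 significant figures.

T = −(ħ²/2m) d²/dx², so ⟨T⟩ = −(ħ²/2m) ∫ ψ*·ψ'' dx / ∫|ψ|² dx; with m = 1.
Expand each integrand as polynomial × e^(−2ax²) and use ∫x^(2j)·e^(−2ax²) dx = (2j−1)!!/(4a)^j · √(π/(2a)), odd powers → 0; here √(π/(2a)) = 1.9694. Differentiate with the product rule, d/dx e^(−ax²) = −2ax·e^(−ax²).
State is unnormalized: ∫|ψ|² dx = 6.8620, and ∫ψ*·(−ħ²/2m · ψ'') dx = 6.1734, so ⟨T⟩ = 6.1734 / 6.8620.
⟨T⟩ = 0.89965.

0.900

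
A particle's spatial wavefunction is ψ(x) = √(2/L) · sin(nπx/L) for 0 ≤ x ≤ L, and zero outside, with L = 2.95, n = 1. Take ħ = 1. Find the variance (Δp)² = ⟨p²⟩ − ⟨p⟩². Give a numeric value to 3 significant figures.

1.13

Compute ⟨p⟩ and ⟨p²⟩ separately; (Δp)² = ⟨p²⟩ − ⟨p⟩².
d/dx sin(nπx/L) = (nπ/L)·cos(nπx/L) and d²/dx² sin(nπx/L) = −(nπ/L)²·sin(nπx/L); on 0 ≤ x ≤ L, ∫sin²(nπx/L) dx = L/2 and ∫sin(nπx/L)·cos(nπx/L) dx = 0.
⟨p⟩ = 0.0000 and ⟨p²⟩ = 1.1341.
(Δp)² = 1.1341 − (0.0000)² = 1.1341.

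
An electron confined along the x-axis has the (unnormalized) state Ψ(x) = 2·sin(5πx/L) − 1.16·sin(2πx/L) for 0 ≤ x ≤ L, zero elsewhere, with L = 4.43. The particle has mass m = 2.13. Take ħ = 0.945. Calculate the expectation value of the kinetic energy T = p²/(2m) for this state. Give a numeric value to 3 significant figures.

2.08

T = −(ħ²/2m) d²/dx², so ⟨T⟩ = −(ħ²/2m) ∫ Ψ*·Ψ'' dx / ∫|Ψ|² dx; with m = 2.13.
d²/dx² sin(jπx/L) = −(jπ/L)²·sin(jπx/L); on 0 ≤ x ≤ L, ∫sin²(jπx/L) dx = L/2 and ∫sin(jπx/L)·sin(lπx/L) dx = 0 for j ≠ l, so only diagonal terms survive in ∫|Ψ|² and ∫Ψ·Ψ″; ∫Ψ·Ψ′ dx = [Ψ²/2] between the walls = 0.
State is unnormalized: ∫|Ψ|² dx = 11.841, and ∫Ψ*·(−ħ²/2m · Ψ'') dx = 24.609, so ⟨T⟩ = 24.609 / 11.841.
⟨T⟩ = 2.0783.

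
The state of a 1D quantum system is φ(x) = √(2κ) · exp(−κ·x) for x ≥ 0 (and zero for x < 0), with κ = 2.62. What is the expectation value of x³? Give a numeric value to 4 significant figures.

0.04170

⟨x³⟩ = ∫ x³·|φ|² dx (integrals over the domain).
Every integrand reduces to terms xʲ·e^(−2κx) on [0, ∞); use ∫₀^∞ xʲ·e^(−2κx) dx = j!/(2κ)^(j+1).
⟨x³⟩ = 0.041702.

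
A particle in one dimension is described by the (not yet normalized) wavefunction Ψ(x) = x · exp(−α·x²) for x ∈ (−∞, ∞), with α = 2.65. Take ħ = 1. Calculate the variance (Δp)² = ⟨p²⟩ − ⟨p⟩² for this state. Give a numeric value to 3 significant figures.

Compute ⟨p⟩ and ⟨p²⟩ separately; (Δp)² = ⟨p²⟩ − ⟨p⟩².
Expand each integrand as polynomial × e^(−2αx²) and use ∫x^(2j)·e^(−2αx²) dx = (2j−1)!!/(4α)^j · √(π/(2α)), odd powers → 0; here √(π/(2α)) = 0.76990. Differentiate with the product rule, d/dx e^(−αx²) = −2αx·e^(−αx²).
Normalization: ∫|Ψ|² dx = 0.072633.
⟨p⟩ = 0.0000 and ⟨p²⟩ = 7.9500.
(Δp)² = 7.9500 − (0.0000)² = 7.9500.

7.95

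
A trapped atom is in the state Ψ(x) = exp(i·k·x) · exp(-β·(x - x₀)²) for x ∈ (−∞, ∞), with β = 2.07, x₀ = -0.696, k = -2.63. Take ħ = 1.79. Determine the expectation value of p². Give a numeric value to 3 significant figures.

p² Ψ = −ħ² d²Ψ/dx²; ⟨p²⟩ = −ħ² ∫ Ψ*·Ψ'' dx / ∫|Ψ|² dx.
Gaussian moments (u = x − x₀): ∫u^(2j)·e^(−2βu²) du = (2j−1)!!/(4β)^j · √(π/(2β)), odd powers integrate to 0; here √(π/(2β)) = 0.87111. Derivatives: Ψ′ = (ik − 2βu)·Ψ, Ψ″ = ((ik − 2βu)² − 2β)·Ψ; the odd-in-u pieces drop out.
State is unnormalized: ∫|Ψ|² dx = 0.87111, and ∫Ψ*·(−ħ² Ψ'') dx = 25.084, so ⟨p²⟩ = 25.084 / 0.87111.
⟨p²⟩ = 28.795.

28.8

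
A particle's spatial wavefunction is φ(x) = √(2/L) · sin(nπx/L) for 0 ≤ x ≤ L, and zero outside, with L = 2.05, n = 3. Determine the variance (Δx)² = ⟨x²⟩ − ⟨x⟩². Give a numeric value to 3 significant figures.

0.327

Compute ⟨x⟩ and ⟨x²⟩ separately, then (Δx)² = ⟨x²⟩ − ⟨x⟩².
With sin²θ = (1 − cos2θ)/2 on 0 ≤ x ≤ L: ∫sin²(nπx/L) dx = L/2, ∫x·sin²(nπx/L) dx = L²/4, ∫x²·sin²(nπx/L) dx = L³·(1/6 − 1/(4n²π²)); higher powers xᵏ the same way, integrating xᵏ·cos(2nπx/L) by parts.
⟨x⟩ = 1.0250 and ⟨x²⟩ = 1.3772.
(Δx)² = 1.3772 − (1.0250)² = 0.32655.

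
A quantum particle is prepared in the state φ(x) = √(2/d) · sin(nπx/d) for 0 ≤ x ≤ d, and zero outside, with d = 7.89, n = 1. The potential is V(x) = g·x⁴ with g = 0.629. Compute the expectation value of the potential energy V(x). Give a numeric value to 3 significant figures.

⟨V⟩ = ∫ V(x)·|φ|² dx.
With sin²θ = (1 − cos2θ)/2 on 0 ≤ x ≤ d: ∫sin²(nπx/d) dx = d/2, ∫x·sin²(nπx/d) dx = d²/4, ∫x²·sin²(nπx/d) dx = d³·(1/6 − 1/(4n²π²)); higher powers xᵏ the same way, integrating xᵏ·cos(2nπx/d) by parts.
⟨V⟩ = 278.07.

278.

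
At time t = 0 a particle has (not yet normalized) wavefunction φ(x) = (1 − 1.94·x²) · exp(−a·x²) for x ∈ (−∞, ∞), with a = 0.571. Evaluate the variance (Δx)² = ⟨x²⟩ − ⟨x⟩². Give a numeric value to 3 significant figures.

2.01

Compute ⟨x⟩ and ⟨x²⟩ separately, then (Δx)² = ⟨x²⟩ − ⟨x⟩².
Expand each integrand as polynomial × e^(−2ax²) and use ∫x^(2j)·e^(−2ax²) dx = (2j−1)!!/(4a)^j · √(π/(2a)), odd powers → 0; here √(π/(2a)) = 1.6586.
Normalization: ∫|φ|² dx = 2.4308.
⟨x⟩ = 0.0000 and ⟨x²⟩ = 2.0092.
(Δx)² = 2.0092 − (0.0000)² = 2.0092.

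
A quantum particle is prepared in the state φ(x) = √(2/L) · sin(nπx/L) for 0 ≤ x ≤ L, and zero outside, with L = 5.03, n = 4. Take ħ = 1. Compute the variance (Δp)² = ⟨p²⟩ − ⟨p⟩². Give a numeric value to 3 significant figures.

Compute ⟨p⟩ and ⟨p²⟩ separately; (Δp)² = ⟨p²⟩ − ⟨p⟩².
d/dx sin(nπx/L) = (nπ/L)·cos(nπx/L) and d²/dx² sin(nπx/L) = −(nπ/L)²·sin(nπx/L); on 0 ≤ x ≤ L, ∫sin²(nπx/L) dx = L/2 and ∫sin(nπx/L)·cos(nπx/L) dx = 0.
⟨p⟩ = 0.0000 and ⟨p²⟩ = 6.2414.
(Δp)² = 6.2414 − (0.0000)² = 6.2414.

6.24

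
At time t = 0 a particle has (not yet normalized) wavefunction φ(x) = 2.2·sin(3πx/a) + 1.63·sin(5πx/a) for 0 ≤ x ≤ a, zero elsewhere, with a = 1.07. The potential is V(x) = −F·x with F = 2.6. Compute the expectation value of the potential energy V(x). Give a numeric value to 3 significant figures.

-1.39

⟨V⟩ = ∫ V(x)·|φ|² dx / ∫|φ|² dx.
On 0 ≤ x ≤ a (j ≠ l): ∫sin²(jπx/a) dx = a/2, ∫sin(jπx/a)·sin(lπx/a) dx = 0; diagonal moments ∫x·sin²(jπx/a) dx = a²/4, ∫x²·sin²(jπx/a) dx = a³·(1/6 − 1/(4j²π²)); cross terms ∫x·sin(jπx/a)·sin(lπx/a) dx = 0 for j + l even and −4jla²/(π²(j² − l²)²) for j + l odd, ∫x²·sin(jπx/a)·sin(lπx/a) dx = (−1)^(j+l)·4jla³/(π²(j² − l²)²); higher powers the same way via product-to-sum and parts.
State is unnormalized: ∫|φ|² dx = 4.0108, and ∫φ*·V(x)·φ dx = -5.5791, so ⟨V⟩ = -5.5791 / 4.0108.
⟨V⟩ = -1.3910.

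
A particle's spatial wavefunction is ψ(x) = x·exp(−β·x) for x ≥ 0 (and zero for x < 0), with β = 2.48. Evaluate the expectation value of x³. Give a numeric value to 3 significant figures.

0.492

⟨x³⟩ = ∫ x³·|ψ|² dx / ∫|ψ|² dx (integrals over the domain).
Every integrand reduces to terms xʲ·e^(−2βx) on [0, ∞); use ∫₀^∞ xʲ·e^(−2βx) dx = j!/(2β)^(j+1).
State is unnormalized: ∫|ψ|² dx = 0.016390, and ∫ψ*·x³·ψ dx = 0.0080592, so ⟨x³⟩ = 0.0080592 / 0.016390.
⟨x³⟩ = 0.49171.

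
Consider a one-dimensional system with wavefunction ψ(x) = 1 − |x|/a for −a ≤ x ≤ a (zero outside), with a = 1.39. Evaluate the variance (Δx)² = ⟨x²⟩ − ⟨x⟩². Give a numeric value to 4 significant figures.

Compute ⟨x⟩ and ⟨x²⟩ separately, then (Δx)² = ⟨x²⟩ − ⟨x⟩².
ψ is even, so ∫ over [−a, a] = 2∫₀ᵃ with ψ = 1 − x/a there: ∫₀ᵃ (1 − x/a)² dx = a/3, ∫₀ᵃ x²(1 − x/a)² dx = a³/30, ∫₀ᵃ x⁴(1 − x/a)² dx = a⁵/105.
Normalization: ∫|ψ|² dx = 0.92667.
⟨x⟩ = 0.0000 and ⟨x²⟩ = 0.19321.
(Δx)² = 0.19321 − (0.0000)² = 0.19321.

0.1932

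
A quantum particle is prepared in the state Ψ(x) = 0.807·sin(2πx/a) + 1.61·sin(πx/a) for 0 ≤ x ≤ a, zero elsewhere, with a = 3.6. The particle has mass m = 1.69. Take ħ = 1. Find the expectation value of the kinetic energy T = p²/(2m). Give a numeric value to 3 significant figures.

T = −(ħ²/2m) d²/dx², so ⟨T⟩ = −(ħ²/2m) ∫ Ψ*·Ψ'' dx / ∫|Ψ|² dx; with m = 1.69.
d²/dx² sin(jπx/a) = −(jπ/a)²·sin(jπx/a); on 0 ≤ x ≤ a, ∫sin²(jπx/a) dx = a/2 and ∫sin(jπx/a)·sin(lπx/a) dx = 0 for j ≠ l, so only diagonal terms survive in ∫|Ψ|² and ∫Ψ·Ψ″; ∫Ψ·Ψ′ dx = [Ψ²/2] between the walls = 0.
State is unnormalized: ∫|Ψ|² dx = 5.8380, and ∫Ψ*·(−ħ²/2m · Ψ'') dx = 2.1077, so ⟨T⟩ = 2.1077 / 5.8380.
⟨T⟩ = 0.36103.

0.361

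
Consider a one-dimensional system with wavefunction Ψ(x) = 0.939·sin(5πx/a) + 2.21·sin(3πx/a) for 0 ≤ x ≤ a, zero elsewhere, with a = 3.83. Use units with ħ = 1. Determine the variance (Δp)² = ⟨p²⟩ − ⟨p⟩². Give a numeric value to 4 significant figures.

7.702

Compute ⟨p⟩ and ⟨p²⟩ separately; (Δp)² = ⟨p²⟩ − ⟨p⟩².
d²/dx² sin(jπx/a) = −(jπ/a)²·sin(jπx/a); on 0 ≤ x ≤ a, ∫sin²(jπx/a) dx = a/2 and ∫sin(jπx/a)·sin(lπx/a) dx = 0 for j ≠ l, so only diagonal terms survive in ∫|Ψ|² and ∫Ψ·Ψ″; ∫Ψ·Ψ′ dx = [Ψ²/2] between the walls = 0.
Normalization: ∫|Ψ|² dx = 11.042.
⟨p⟩ = 0.0000 and ⟨p²⟩ = 7.7017.
(Δp)² = 7.7017 − (0.0000)² = 7.7017.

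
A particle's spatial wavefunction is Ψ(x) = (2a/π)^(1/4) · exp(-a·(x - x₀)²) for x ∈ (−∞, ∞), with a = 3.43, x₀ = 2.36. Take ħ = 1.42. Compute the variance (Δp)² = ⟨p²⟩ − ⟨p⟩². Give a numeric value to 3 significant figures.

Compute ⟨p⟩ and ⟨p²⟩ separately; (Δp)² = ⟨p²⟩ − ⟨p⟩².
Gaussian moments (u = x − x₀): ∫u^(2j)·e^(−2au²) du = (2j−1)!!/(4a)^j · √(π/(2a)), odd powers integrate to 0; here √(π/(2a)) = 0.67673. Derivatives: d/dx e^(−au²) = −2au·e^(−au²), d²/dx² e^(−au²) = (4a²u² − 2a)·e^(−au²).
⟨p⟩ = 0.0000 and ⟨p²⟩ = 6.9163.
(Δp)² = 6.9163 − (0.0000)² = 6.9163.

6.92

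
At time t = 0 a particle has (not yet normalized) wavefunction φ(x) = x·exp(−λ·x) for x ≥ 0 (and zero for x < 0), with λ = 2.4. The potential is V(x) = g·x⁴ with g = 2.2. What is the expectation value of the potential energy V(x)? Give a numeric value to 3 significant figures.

⟨V⟩ = ∫ V(x)·|φ|² dx / ∫|φ|² dx.
Every integrand reduces to terms xʲ·e^(−2λx) on [0, ∞); use ∫₀^∞ xʲ·e^(−2λx) dx = j!/(2λ)^(j+1).
State is unnormalized: ∫|φ|² dx = 0.018084, and ∫φ*·V(x)·φ dx = 0.026982, so ⟨V⟩ = 0.026982 / 0.018084.
⟨V⟩ = 1.4920.

1.49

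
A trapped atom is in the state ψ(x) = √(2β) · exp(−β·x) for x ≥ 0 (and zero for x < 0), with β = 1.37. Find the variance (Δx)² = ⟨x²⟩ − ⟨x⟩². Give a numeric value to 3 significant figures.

Compute ⟨x⟩ and ⟨x²⟩ separately, then (Δx)² = ⟨x²⟩ − ⟨x⟩².
Every integrand reduces to terms xʲ·e^(−2βx) on [0, ∞); use ∫₀^∞ xʲ·e^(−2βx) dx = j!/(2β)^(j+1).
⟨x⟩ = 0.36496 and ⟨x²⟩ = 0.26640.
(Δx)² = 0.26640 − (0.36496)² = 0.13320.

0.133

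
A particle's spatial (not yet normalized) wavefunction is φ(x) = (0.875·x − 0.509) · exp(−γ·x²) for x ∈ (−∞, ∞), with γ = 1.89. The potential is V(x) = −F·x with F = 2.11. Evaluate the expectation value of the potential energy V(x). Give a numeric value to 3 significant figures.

0.690

⟨V⟩ = ∫ V(x)·|φ|² dx / ∫|φ|² dx.
Expand each integrand as polynomial × e^(−2γx²) and use ∫x^(2j)·e^(−2γx²) dx = (2j−1)!!/(4γ)^j · √(π/(2γ)), odd powers → 0; here √(π/(2γ)) = 0.91165.
State is unnormalized: ∫|φ|² dx = 0.32852, and ∫φ*·V(x)·φ dx = 0.22664, so ⟨V⟩ = 0.22664 / 0.32852.
⟨V⟩ = 0.68990.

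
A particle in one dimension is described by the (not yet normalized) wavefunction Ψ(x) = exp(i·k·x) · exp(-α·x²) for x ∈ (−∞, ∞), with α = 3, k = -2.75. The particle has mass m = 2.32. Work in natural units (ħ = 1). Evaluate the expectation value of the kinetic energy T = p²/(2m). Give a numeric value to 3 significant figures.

2.28

T = −(ħ²/2m) d²/dx², so ⟨T⟩ = −(ħ²/2m) ∫ Ψ*·Ψ'' dx / ∫|Ψ|² dx; with m = 2.32.
Gaussian moments: ∫x^(2j)·e^(−2αx²) dx = (2j−1)!!/(4α)^j · √(π/(2α)), odd powers integrate to 0; here √(π/(2α)) = 0.72360. Derivatives: Ψ′ = (ik − 2αx)·Ψ, Ψ″ = ((ik − 2αx)² − 2α)·Ψ; the odd-in-x pieces drop out.
State is unnormalized: ∫|Ψ|² dx = 0.72360, and ∫Ψ*·(−ħ²/2m · Ψ'') dx = 1.6472, so ⟨T⟩ = 1.6472 / 0.72360.
⟨T⟩ = 2.2764.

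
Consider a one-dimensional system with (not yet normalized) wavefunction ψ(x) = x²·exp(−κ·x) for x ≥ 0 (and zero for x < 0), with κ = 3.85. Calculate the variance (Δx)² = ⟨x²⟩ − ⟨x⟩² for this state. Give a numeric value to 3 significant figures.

0.0843

Compute ⟨x⟩ and ⟨x²⟩ separately, then (Δx)² = ⟨x²⟩ − ⟨x⟩².
Every integrand reduces to terms xʲ·e^(−2κx) on [0, ∞); use ∫₀^∞ xʲ·e^(−2κx) dx = j!/(2κ)^(j+1).
Normalization: ∫|ψ|² dx = 0.00088666.
⟨x⟩ = 0.64935 and ⟨x²⟩ = 0.50599.
(Δx)² = 0.50599 − (0.64935)² = 0.084331.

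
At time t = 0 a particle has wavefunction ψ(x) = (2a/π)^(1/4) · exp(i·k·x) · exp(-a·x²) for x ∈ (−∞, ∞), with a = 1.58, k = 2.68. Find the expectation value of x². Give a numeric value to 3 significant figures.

⟨x²⟩ = ∫ x²·|ψ|² dx (integrals over the domain).
Gaussian moments: ∫x^(2j)·e^(−2ax²) dx = (2j−1)!!/(4a)^j · √(π/(2a)), odd powers integrate to 0; here √(π/(2a)) = 0.99708.
⟨x²⟩ = 0.15823.

0.158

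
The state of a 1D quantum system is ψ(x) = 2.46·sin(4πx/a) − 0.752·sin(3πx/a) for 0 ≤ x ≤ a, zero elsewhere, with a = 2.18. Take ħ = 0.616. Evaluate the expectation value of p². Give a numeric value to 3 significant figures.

12.1

p² ψ = −ħ² d²ψ/dx²; ⟨p²⟩ = −ħ² ∫ ψ*·ψ'' dx / ∫|ψ|² dx.
d²/dx² sin(jπx/a) = −(jπ/a)²·sin(jπx/a); on 0 ≤ x ≤ a, ∫sin²(jπx/a) dx = a/2 and ∫sin(jπx/a)·sin(lπx/a) dx = 0 for j ≠ l, so only diagonal terms survive in ∫|ψ|² and ∫ψ·ψ″; ∫ψ·ψ′ dx = [ψ²/2] between the walls = 0.
State is unnormalized: ∫|ψ|² dx = 7.2126, and ∫ψ*·(−ħ² ψ'') dx = 87.541, so ⟨p²⟩ = 87.541 / 7.2126.
⟨p²⟩ = 12.137.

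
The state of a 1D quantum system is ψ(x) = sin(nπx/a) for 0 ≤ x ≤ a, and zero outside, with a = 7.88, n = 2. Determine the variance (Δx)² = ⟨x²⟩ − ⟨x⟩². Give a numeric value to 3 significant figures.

Compute ⟨x⟩ and ⟨x²⟩ separately, then (Δx)² = ⟨x²⟩ − ⟨x⟩².
With sin²θ = (1 − cos2θ)/2 on 0 ≤ x ≤ a: ∫sin²(nπx/a) dx = a/2, ∫x·sin²(nπx/a) dx = a²/4, ∫x²·sin²(nπx/a) dx = a³·(1/6 − 1/(4n²π²)); higher powers xᵏ the same way, integrating xᵏ·cos(2nπx/a) by parts.
Normalization: ∫|ψ|² dx = 3.9400.
⟨x⟩ = 3.9400 and ⟨x²⟩ = 19.912.
(Δx)² = 19.912 − (3.9400)² = 4.3881.

4.39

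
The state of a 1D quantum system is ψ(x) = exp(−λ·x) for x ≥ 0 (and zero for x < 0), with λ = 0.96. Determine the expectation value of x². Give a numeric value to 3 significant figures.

⟨x²⟩ = ∫ x²·|ψ|² dx / ∫|ψ|² dx (integrals over the domain).
Every integrand reduces to terms xʲ·e^(−2λx) on [0, ∞); use ∫₀^∞ xʲ·e^(−2λx) dx = j!/(2λ)^(j+1).
State is unnormalized: ∫|ψ|² dx = 0.52083, and ∫ψ*·x²·ψ dx = 0.28257, so ⟨x²⟩ = 0.28257 / 0.52083.
⟨x²⟩ = 0.54253.

0.543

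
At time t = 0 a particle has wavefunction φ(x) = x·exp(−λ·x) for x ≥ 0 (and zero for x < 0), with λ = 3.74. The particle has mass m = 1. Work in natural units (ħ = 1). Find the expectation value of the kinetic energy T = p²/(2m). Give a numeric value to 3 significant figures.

T = −(ħ²/2m) d²/dx², so ⟨T⟩ = −(ħ²/2m) ∫ φ*·φ'' dx / ∫|φ|² dx; with m = 1.
Differentiate x·exp(−λ·x) with the product rule; every integrand then reduces to terms xʲ·e^(−2λx) on [0, ∞), with ∫₀^∞ xʲ·e^(−2λx) dx = j!/(2λ)^(j+1).
State is unnormalized: ∫|φ|² dx = 0.0047789, and ∫φ*·(−ħ²/2m · φ'') dx = 0.033422, so ⟨T⟩ = 0.033422 / 0.0047789.
⟨T⟩ = 6.9938.

6.99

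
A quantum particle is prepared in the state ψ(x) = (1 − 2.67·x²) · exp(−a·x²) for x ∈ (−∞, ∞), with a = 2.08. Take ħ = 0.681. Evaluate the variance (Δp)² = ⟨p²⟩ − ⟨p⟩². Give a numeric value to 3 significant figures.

Compute ⟨p⟩ and ⟨p²⟩ separately; (Δp)² = ⟨p²⟩ − ⟨p⟩².
Expand each integrand as polynomial × e^(−2ax²) and use ∫x^(2j)·e^(−2ax²) dx = (2j−1)!!/(4a)^j · √(π/(2a)), odd powers → 0; here √(π/(2a)) = 0.86902. Differentiate with the product rule, d/dx e^(−ax²) = −2ax·e^(−ax²).
Normalization: ∫|ψ|² dx = 0.57975.
⟨p⟩ = 0.0000 and ⟨p²⟩ = 3.4163.
(Δp)² = 3.4163 − (0.0000)² = 3.4163.

3.42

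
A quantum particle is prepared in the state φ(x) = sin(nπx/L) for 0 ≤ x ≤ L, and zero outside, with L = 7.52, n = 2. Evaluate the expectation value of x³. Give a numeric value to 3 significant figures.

⟨x³⟩ = ∫ x³·|φ|² dx / ∫|φ|² dx (integrals over the domain).
With sin²θ = (1 − cos2θ)/2 on 0 ≤ x ≤ L: ∫sin²(nπx/L) dx = L/2, ∫x·sin²(nπx/L) dx = L²/4, ∫x²·sin²(nπx/L) dx = L³·(1/6 − 1/(4n²π²)); higher powers xᵏ the same way, integrating xᵏ·cos(2nπx/L) by parts.
State is unnormalized: ∫|φ|² dx = 3.7600, and ∫φ*·x³·φ dx = 369.37, so ⟨x³⟩ = 369.37 / 3.7600.
⟨x³⟩ = 98.236.

98.2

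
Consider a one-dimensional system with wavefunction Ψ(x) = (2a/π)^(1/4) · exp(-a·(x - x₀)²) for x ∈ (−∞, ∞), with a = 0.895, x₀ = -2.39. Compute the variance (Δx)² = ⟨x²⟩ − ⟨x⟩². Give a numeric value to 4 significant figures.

Compute ⟨x⟩ and ⟨x²⟩ separately, then (Δx)² = ⟨x²⟩ − ⟨x⟩².
Gaussian moments (u = x − x₀): ∫u^(2j)·e^(−2au²) du = (2j−1)!!/(4a)^j · √(π/(2a)), odd powers integrate to 0; here √(π/(2a)) = 1.3248.
⟨x⟩ = -2.3900 and ⟨x²⟩ = 5.9914.
(Δx)² = 5.9914 − (-2.3900)² = 0.27933.

0.2793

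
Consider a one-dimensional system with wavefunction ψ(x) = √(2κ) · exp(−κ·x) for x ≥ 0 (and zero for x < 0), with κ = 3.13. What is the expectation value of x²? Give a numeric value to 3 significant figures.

0.0510

⟨x²⟩ = ∫ x²·|ψ|² dx (integrals over the domain).
Every integrand reduces to terms xʲ·e^(−2κx) on [0, ∞); use ∫₀^∞ xʲ·e^(−2κx) dx = j!/(2κ)^(j+1).
⟨x²⟩ = 0.051037.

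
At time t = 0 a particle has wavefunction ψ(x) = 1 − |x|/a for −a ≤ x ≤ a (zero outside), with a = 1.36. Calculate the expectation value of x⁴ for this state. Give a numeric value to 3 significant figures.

⟨x⁴⟩ = ∫ x⁴·|ψ|² dx / ∫|ψ|² dx (integrals over the domain).
ψ is even, so ∫ over [−a, a] = 2∫₀ᵃ with ψ = 1 − x/a there: ∫₀ᵃ (1 − x/a)² dx = a/3, ∫₀ᵃ x²(1 − x/a)² dx = a³/30, ∫₀ᵃ x⁴(1 − x/a)² dx = a⁵/105.
State is unnormalized: ∫|ψ|² dx = 0.90667, and ∫ψ*·x⁴·ψ dx = 0.088621, so ⟨x⁴⟩ = 0.088621 / 0.90667.
⟨x⁴⟩ = 0.097743.

0.0977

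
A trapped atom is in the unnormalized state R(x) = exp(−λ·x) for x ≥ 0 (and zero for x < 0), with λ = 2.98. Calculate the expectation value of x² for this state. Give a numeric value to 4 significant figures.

⟨x²⟩ = ∫ x²·|R|² dx / ∫|R|² dx (integrals over the domain).
Every integrand reduces to terms xʲ·e^(−2λx) on [0, ∞); use ∫₀^∞ xʲ·e^(−2λx) dx = j!/(2λ)^(j+1).
State is unnormalized: ∫|R|² dx = 0.16779, and ∫R*·x²·R dx = 0.0094469, so ⟨x²⟩ = 0.0094469 / 0.16779.
⟨x²⟩ = 0.056304.

0.05630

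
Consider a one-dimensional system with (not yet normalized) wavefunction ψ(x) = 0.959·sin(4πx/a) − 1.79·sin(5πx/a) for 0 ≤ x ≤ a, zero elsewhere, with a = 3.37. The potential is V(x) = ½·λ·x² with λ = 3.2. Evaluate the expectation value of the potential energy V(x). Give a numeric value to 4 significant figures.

9.043

⟨V⟩ = ∫ V(x)·|ψ|² dx / ∫|ψ|² dx.
On 0 ≤ x ≤ a (j ≠ l): ∫sin²(jπx/a) dx = a/2, ∫sin(jπx/a)·sin(lπx/a) dx = 0; diagonal moments ∫x·sin²(jπx/a) dx = a²/4, ∫x²·sin²(jπx/a) dx = a³·(1/6 − 1/(4j²π²)); cross terms ∫x·sin(jπx/a)·sin(lπx/a) dx = 0 for j + l even and −4jla²/(π²(j² − l²)²) for j + l odd, ∫x²·sin(jπx/a)·sin(lπx/a) dx = (−1)^(j+l)·4jla³/(π²(j² − l²)²); higher powers the same way via product-to-sum and parts.
State is unnormalized: ∫|ψ|² dx = 6.9486, and ∫ψ*·V(x)·ψ dx = 62.838, so ⟨V⟩ = 62.838 / 6.9486.
⟨V⟩ = 9.0433.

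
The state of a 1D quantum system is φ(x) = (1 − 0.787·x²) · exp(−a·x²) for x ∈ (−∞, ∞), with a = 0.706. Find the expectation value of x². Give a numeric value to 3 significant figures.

0.258

⟨x²⟩ = ∫ x²·|φ|² dx / ∫|φ|² dx (integrals over the domain).
Expand each integrand as polynomial × e^(−2ax²) and use ∫x^(2j)·e^(−2ax²) dx = (2j−1)!!/(4a)^j · √(π/(2a)), odd powers → 0; here √(π/(2a)) = 1.4916.
State is unnormalized: ∫|φ|² dx = 1.0078, and ∫φ*·x²·φ dx = 0.26033, so ⟨x²⟩ = 0.26033 / 1.0078.
⟨x²⟩ = 0.25832.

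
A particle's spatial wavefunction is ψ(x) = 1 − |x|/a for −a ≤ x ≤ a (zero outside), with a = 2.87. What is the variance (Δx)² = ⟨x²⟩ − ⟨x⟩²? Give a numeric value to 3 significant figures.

0.824

Compute ⟨x⟩ and ⟨x²⟩ separately, then (Δx)² = ⟨x²⟩ − ⟨x⟩².
ψ is even, so ∫ over [−a, a] = 2∫₀ᵃ with ψ = 1 − x/a there: ∫₀ᵃ (1 − x/a)² dx = a/3, ∫₀ᵃ x²(1 − x/a)² dx = a³/30, ∫₀ᵃ x⁴(1 − x/a)² dx = a⁵/105.
Normalization: ∫|ψ|² dx = 1.9133.
⟨x⟩ = 0.0000 and ⟨x²⟩ = 0.82369.
(Δx)² = 0.82369 − (0.0000)² = 0.82369.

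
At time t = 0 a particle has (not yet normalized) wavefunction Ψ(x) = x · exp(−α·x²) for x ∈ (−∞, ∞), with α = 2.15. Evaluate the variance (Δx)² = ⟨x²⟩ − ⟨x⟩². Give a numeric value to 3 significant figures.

Compute ⟨x⟩ and ⟨x²⟩ separately, then (Δx)² = ⟨x²⟩ − ⟨x⟩².
Expand each integrand as polynomial × e^(−2αx²) and use ∫x^(2j)·e^(−2αx²) dx = (2j−1)!!/(4α)^j · √(π/(2α)), odd powers → 0; here √(π/(2α)) = 0.85475.
Normalization: ∫|Ψ|² dx = 0.099390.
⟨x⟩ = 0.0000 and ⟨x²⟩ = 0.34884.
(Δx)² = 0.34884 − (0.0000)² = 0.34884.

0.349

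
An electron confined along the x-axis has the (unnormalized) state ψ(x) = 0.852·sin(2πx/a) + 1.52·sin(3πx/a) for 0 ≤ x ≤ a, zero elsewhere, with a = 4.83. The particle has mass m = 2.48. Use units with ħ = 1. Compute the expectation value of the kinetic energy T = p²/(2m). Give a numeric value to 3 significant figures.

0.666

T = −(ħ²/2m) d²/dx², so ⟨T⟩ = −(ħ²/2m) ∫ ψ*·ψ'' dx / ∫|ψ|² dx; with m = 2.48.
d²/dx² sin(jπx/a) = −(jπ/a)²·sin(jπx/a); on 0 ≤ x ≤ a, ∫sin²(jπx/a) dx = a/2 and ∫sin(jπx/a)·sin(lπx/a) dx = 0 for j ≠ l, so only diagonal terms survive in ∫|ψ|² and ∫ψ·ψ″; ∫ψ·ψ′ dx = [ψ²/2] between the walls = 0.
State is unnormalized: ∫|ψ|² dx = 7.3327, and ∫ψ*·(−ħ²/2m · ψ'') dx = 4.8813, so ⟨T⟩ = 4.8813 / 7.3327.
⟨T⟩ = 0.66570.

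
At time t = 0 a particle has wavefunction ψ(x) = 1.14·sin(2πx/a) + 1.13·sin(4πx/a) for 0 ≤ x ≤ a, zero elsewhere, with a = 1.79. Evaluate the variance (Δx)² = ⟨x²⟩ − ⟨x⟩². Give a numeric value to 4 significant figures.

Compute ⟨x⟩ and ⟨x²⟩ separately, then (Δx)² = ⟨x²⟩ − ⟨x⟩².
On 0 ≤ x ≤ a (j ≠ l): ∫sin²(jπx/a) dx = a/2, ∫sin(jπx/a)·sin(lπx/a) dx = 0; diagonal moments ∫x·sin²(jπx/a) dx = a²/4, ∫x²·sin²(jπx/a) dx = a³·(1/6 − 1/(4j²π²)); cross terms ∫x·sin(jπx/a)·sin(lπx/a) dx = 0 for j + l even and −4jla²/(π²(j² − l²)²) for j + l odd, ∫x²·sin(jπx/a)·sin(lπx/a) dx = (−1)^(j+l)·4jla³/(π²(j² − l²)²); higher powers the same way via product-to-sum and parts.
Normalization: ∫|ψ|² dx = 2.3060.
⟨x⟩ = 0.89500 and ⟨x²⟩ = 1.1868.
(Δx)² = 1.1868 − (0.89500)² = 0.38579.

0.3858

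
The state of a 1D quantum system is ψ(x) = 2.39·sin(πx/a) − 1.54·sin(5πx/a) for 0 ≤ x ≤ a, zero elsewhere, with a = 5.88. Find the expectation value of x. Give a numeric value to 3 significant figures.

2.94

⟨x⟩ = ∫ x·|ψ|² dx / ∫|ψ|² dx (integrals over the domain).
On 0 ≤ x ≤ a (j ≠ l): ∫sin²(jπx/a) dx = a/2, ∫sin(jπx/a)·sin(lπx/a) dx = 0; diagonal moments ∫x·sin²(jπx/a) dx = a²/4, ∫x²·sin²(jπx/a) dx = a³·(1/6 − 1/(4j²π²)); cross terms ∫x·sin(jπx/a)·sin(lπx/a) dx = 0 for j + l even and −4jla²/(π²(j² − l²)²) for j + l odd, ∫x²·sin(jπx/a)·sin(lπx/a) dx = (−1)^(j+l)·4jla³/(π²(j² − l²)²); higher powers the same way via product-to-sum and parts.
State is unnormalized: ∫|ψ|² dx = 23.766, and ∫ψ*·x·ψ dx = 69.872, so ⟨x⟩ = 69.872 / 23.766.
⟨x⟩ = 2.9400.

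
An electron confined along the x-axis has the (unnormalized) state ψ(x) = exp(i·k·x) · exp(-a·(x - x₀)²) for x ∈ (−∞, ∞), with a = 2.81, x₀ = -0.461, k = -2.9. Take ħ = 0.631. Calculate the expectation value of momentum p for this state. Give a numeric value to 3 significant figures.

-1.83

p ψ = −iħ dψ/dx; then ⟨p⟩ = ∫ ψ*·(pψ) dx / ∫|ψ|² dx.
Gaussian moments (u = x − x₀): ∫u^(2j)·e^(−2au²) du = (2j−1)!!/(4a)^j · √(π/(2a)), odd powers integrate to 0; here √(π/(2a)) = 0.74766. Derivatives: ψ′ = (ik − 2au)·ψ, ψ″ = ((ik − 2au)² − 2a)·ψ; the odd-in-u pieces drop out.
State is unnormalized: ∫|ψ|² dx = 0.74766, and ∫ψ*·(−iħ ψ') dx = -1.3682, so ⟨p⟩ = -1.3682 / 0.74766.
⟨p⟩ = -1.8299.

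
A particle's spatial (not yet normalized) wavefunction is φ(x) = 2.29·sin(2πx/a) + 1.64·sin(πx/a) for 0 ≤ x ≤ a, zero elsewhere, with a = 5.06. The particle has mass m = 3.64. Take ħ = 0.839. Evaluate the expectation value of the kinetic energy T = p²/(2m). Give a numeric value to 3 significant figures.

0.111

T = −(ħ²/2m) d²/dx², so ⟨T⟩ = −(ħ²/2m) ∫ φ*·φ'' dx / ∫|φ|² dx; with m = 3.64.
d²/dx² sin(jπx/a) = −(jπ/a)²·sin(jπx/a); on 0 ≤ x ≤ a, ∫sin²(jπx/a) dx = a/2 and ∫sin(jπx/a)·sin(lπx/a) dx = 0 for j ≠ l, so only diagonal terms survive in ∫|φ|² and ∫φ·φ″; ∫φ·φ′ dx = [φ²/2] between the walls = 0.
State is unnormalized: ∫|φ|² dx = 20.072, and ∫φ*·(−ħ²/2m · φ'') dx = 2.2317, so ⟨T⟩ = 2.2317 / 20.072.
⟨T⟩ = 0.11118.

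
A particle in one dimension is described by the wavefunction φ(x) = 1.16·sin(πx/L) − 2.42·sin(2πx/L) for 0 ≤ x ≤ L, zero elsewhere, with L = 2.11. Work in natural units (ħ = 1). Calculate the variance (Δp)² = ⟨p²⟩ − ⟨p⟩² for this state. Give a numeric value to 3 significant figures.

7.62

Compute ⟨p⟩ and ⟨p²⟩ separately; (Δp)² = ⟨p²⟩ − ⟨p⟩².
d²/dx² sin(jπx/L) = −(jπ/L)²·sin(jπx/L); on 0 ≤ x ≤ L, ∫sin²(jπx/L) dx = L/2 and ∫sin(jπx/L)·sin(lπx/L) dx = 0 for j ≠ l, so only diagonal terms survive in ∫|φ|² and ∫φ·φ″; ∫φ·φ′ dx = [φ²/2] between the walls = 0.
Normalization: ∫|φ|² dx = 7.5981.
⟨p⟩ = 0.0000 and ⟨p²⟩ = 7.6248.
(Δp)² = 7.6248 − (0.0000)² = 7.6248.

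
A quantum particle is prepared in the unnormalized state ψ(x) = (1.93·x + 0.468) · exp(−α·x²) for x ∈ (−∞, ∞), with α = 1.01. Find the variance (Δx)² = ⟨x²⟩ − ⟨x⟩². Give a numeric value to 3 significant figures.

0.494

Compute ⟨x⟩ and ⟨x²⟩ separately, then (Δx)² = ⟨x²⟩ − ⟨x⟩².
Expand each integrand as polynomial × e^(−2αx²) and use ∫x^(2j)·e^(−2αx²) dx = (2j−1)!!/(4α)^j · √(π/(2α)), odd powers → 0; here √(π/(2α)) = 1.2471.
Normalization: ∫|ψ|² dx = 1.4230.
⟨x⟩ = 0.39188 and ⟨x²⟩ = 0.64755.
(Δx)² = 0.64755 − (0.39188)² = 0.49398.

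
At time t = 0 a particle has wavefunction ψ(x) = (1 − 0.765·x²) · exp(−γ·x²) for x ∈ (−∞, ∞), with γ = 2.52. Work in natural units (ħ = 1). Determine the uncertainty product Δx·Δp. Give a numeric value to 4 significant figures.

Δx = √(⟨x²⟩−⟨x⟩²), Δp = √(⟨p²⟩−⟨p⟩²).
Expand each integrand as polynomial × e^(−2γx²) and use ∫x^(2j)·e^(−2γx²) dx = (2j−1)!!/(4γ)^j · √(π/(2γ)), odd powers → 0; here √(π/(2γ)) = 0.78951. Differentiate with the product rule, d/dx e^(−γx²) = −2γx·e^(−γx²).
Normalization: ∫|ψ|² dx = 0.68332.
⟨x⟩ = 0.0000, ⟨x²⟩ = 0.072332 ⇒ Δx = 0.26895.
⟨p⟩ = 0.0000, ⟨p²⟩ = 3.4710 ⇒ Δp = 1.8631.
Δx·Δp = 0.50106.

0.5011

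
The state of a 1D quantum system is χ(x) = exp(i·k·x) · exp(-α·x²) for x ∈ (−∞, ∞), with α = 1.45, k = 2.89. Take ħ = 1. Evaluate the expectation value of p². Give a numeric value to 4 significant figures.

9.802

p² χ = −ħ² d²χ/dx²; ⟨p²⟩ = −ħ² ∫ χ*·χ'' dx / ∫|χ|² dx.
Gaussian moments: ∫x^(2j)·e^(−2αx²) dx = (2j−1)!!/(4α)^j · √(π/(2α)), odd powers integrate to 0; here √(π/(2α)) = 1.0408. Derivatives: χ′ = (ik − 2αx)·χ, χ″ = ((ik − 2αx)² − 2α)·χ; the odd-in-x pieces drop out.
State is unnormalized: ∫|χ|² dx = 1.0408, and ∫χ*·(−ħ² χ'') dx = 10.202, so ⟨p²⟩ = 10.202 / 1.0408.
⟨p²⟩ = 9.8021.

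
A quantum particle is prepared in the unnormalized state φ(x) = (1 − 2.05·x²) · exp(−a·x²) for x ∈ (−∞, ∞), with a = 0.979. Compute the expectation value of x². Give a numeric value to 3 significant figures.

0.649

⟨x²⟩ = ∫ x²·|φ|² dx / ∫|φ|² dx (integrals over the domain).
Expand each integrand as polynomial × e^(−2ax²) and use ∫x^(2j)·e^(−2ax²) dx = (2j−1)!!/(4a)^j · √(π/(2a)), odd powers → 0; here √(π/(2a)) = 1.2667.
State is unnormalized: ∫|φ|² dx = 0.98187, and ∫φ*·x²·φ dx = 0.63713, so ⟨x²⟩ = 0.63713 / 0.98187.
⟨x²⟩ = 0.64890.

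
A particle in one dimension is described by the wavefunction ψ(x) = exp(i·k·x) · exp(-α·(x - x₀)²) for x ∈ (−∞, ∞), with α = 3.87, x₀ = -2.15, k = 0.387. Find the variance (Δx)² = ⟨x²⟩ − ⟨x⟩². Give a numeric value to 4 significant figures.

0.06460

Compute ⟨x⟩ and ⟨x²⟩ separately, then (Δx)² = ⟨x²⟩ − ⟨x⟩².
Gaussian moments (u = x − x₀): ∫u^(2j)·e^(−2αu²) du = (2j−1)!!/(4α)^j · √(π/(2α)), odd powers integrate to 0; here √(π/(2α)) = 0.63710.
Normalization: ∫|ψ|² dx = 0.63710.
⟨x⟩ = -2.1500 and ⟨x²⟩ = 4.6871.
(Δx)² = 4.6871 − (-2.1500)² = 0.064599.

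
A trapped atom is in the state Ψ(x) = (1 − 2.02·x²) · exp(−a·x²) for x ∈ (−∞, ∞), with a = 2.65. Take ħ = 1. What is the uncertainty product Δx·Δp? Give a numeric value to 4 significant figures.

Δx = √(⟨x²⟩−⟨x⟩²), Δp = √(⟨p²⟩−⟨p⟩²).
Expand each integrand as polynomial × e^(−2ax²) and use ∫x^(2j)·e^(−2ax²) dx = (2j−1)!!/(4a)^j · √(π/(2a)), odd powers → 0; here √(π/(2a)) = 0.76990. Differentiate with the product rule, d/dx e^(−ax²) = −2ax·e^(−ax²).
Normalization: ∫|Ψ|² dx = 0.56035.
⟨x⟩ = 0.0000, ⟨x²⟩ = 0.052021 ⇒ Δx = 0.22808.
⟨p⟩ = 0.0000, ⟨p²⟩ = 5.9543 ⇒ Δp = 2.4402.
Δx·Δp = 0.55655.

0.5566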